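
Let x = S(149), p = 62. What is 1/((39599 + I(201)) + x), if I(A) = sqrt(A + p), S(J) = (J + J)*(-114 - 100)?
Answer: -24173/584333666 - sqrt(263)/584333666 ≈ -4.1396e-5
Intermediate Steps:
S(J) = -428*J (S(J) = (2*J)*(-214) = -428*J)
x = -63772 (x = -428*149 = -63772)
I(A) = sqrt(62 + A) (I(A) = sqrt(A + 62) = sqrt(62 + A))
1/((39599 + I(201)) + x) = 1/((39599 + sqrt(62 + 201)) - 63772) = 1/((39599 + sqrt(263)) - 63772) = 1/(-24173 + sqrt(263))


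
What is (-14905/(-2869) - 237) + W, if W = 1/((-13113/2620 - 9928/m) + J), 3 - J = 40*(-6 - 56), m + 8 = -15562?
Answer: -1344882386849692/5801798191127 ≈ -231.80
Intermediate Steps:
m = -15570 (m = -8 - 15562 = -15570)
J = 2483 (J = 3 - 40*(-6 - 56) = 3 - 40*(-62) = 3 - 1*(-2480) = 3 + 2480 = 2483)
W = 815868/2022237083 (W = 1/((-13113/2620 - 9928/(-15570)) + 2483) = 1/((-13113*1/2620 - 9928*(-1/15570)) + 2483) = 1/((-13113/2620 + 4964/7785) + 2483) = 1/(-3563161/815868 + 2483) = 1/(2022237083/815868) = 815868/2022237083 ≈ 0.00040345)
(-14905/(-2869) - 237) + W = (-14905/(-2869) - 237) + 815868/2022237083 = (-14905*(-1/2869) - 237) + 815868/2022237083 = (14905/2869 - 237) + 815868/2022237083 = -665048/2869 + 815868/2022237083 = -1344882386849692/5801798191127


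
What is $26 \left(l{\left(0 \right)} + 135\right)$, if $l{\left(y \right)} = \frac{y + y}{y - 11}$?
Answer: $3510$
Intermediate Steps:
$l{\left(y \right)} = \frac{2 y}{-11 + y}$
$26 \left(l{\left(0 \right)} + 135\right) = 26 \left(2 \cdot 0 \frac{1}{-11 + 0} + 135\right) = 26 \left(2 \cdot 0 \frac{1}{-11} + 135\right) = 26 \left(2 \cdot 0 \left(- \frac{1}{11}\right) + 135\right) = 26 \left(0 + 135\right) = 26 \cdot 135 = 3510$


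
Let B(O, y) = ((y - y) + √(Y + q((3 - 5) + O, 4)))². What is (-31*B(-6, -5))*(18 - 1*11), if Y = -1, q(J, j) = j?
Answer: -651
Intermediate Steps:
B(O, y) = 3 (B(O, y) = ((y - y) + √(-1 + 4))² = (0 + √3)² = (√3)² = 3)
(-31*B(-6, -5))*(18 - 1*11) = (-31*3)*(18 - 1*11) = -93*(18 - 11) = -93*7 = -651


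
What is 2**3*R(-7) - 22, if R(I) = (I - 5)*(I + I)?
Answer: 1322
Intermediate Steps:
R(I) = 2*I*(-5 + I) (R(I) = (-5 + I)*(2*I) = 2*I*(-5 + I))
2**3*R(-7) - 22 = 2**3*(2*(-7)*(-5 - 7)) - 22 = 8*(2*(-7)*(-12)) - 22 = 8*168 - 22 = 1344 - 22 = 1322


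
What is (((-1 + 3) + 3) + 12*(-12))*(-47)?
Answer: 6533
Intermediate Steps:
(((-1 + 3) + 3) + 12*(-12))*(-47) = ((2 + 3) - 144)*(-47) = (5 - 144)*(-47) = -139*(-47) = 6533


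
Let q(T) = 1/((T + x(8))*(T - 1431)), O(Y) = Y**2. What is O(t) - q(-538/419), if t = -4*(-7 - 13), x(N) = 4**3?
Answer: 100928878933961/15770137306 ≈ 6400.0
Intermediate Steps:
x(N) = 64
t = 80 (t = -4*(-20) = 80)
q(T) = 1/((-1431 + T)*(64 + T)) (q(T) = 1/((T + 64)*(T - 1431)) = 1/((64 + T)*(-1431 + T)) = 1/((-1431 + T)*(64 + T)))
O(t) - q(-538/419) = 80**2 - 1/(-91584 + (-538/419)**2 - (-735446)/419) = 6400 - 1/(-91584 + (-538*1/419)**2 - (-735446)/419) = 6400 - 1/(-91584 + (-538/419)**2 - 1367*(-538/419)) = 6400 - 1/(-91584 + 289444/175561 + 735446/419) = 6400 - 1/(-15770137306/175561) = 6400 - 1*(-175561/15770137306) = 6400 + 175561/15770137306 = 100928878933961/15770137306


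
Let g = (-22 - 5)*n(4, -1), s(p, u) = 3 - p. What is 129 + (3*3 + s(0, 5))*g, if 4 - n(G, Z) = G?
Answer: 129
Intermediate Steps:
n(G, Z) = 4 - G
g = 0 (g = (-22 - 5)*(4 - 1*4) = -27*(4 - 4) = -27*0 = 0)
129 + (3*3 + s(0, 5))*g = 129 + (3*3 + (3 - 1*0))*0 = 129 + (9 + (3 + 0))*0 = 129 + (9 + 3)*0 = 129 + 12*0 = 129 + 0 = 129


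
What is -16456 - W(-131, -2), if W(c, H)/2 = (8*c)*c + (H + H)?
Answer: -291024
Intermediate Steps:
W(c, H) = 4*H + 16*c² (W(c, H) = 2*((8*c)*c + (H + H)) = 2*(8*c² + 2*H) = 2*(2*H + 8*c²) = 4*H + 16*c²)
-16456 - W(-131, -2) = -16456 - (4*(-2) + 16*(-131)²) = -16456 - (-8 + 16*17161) = -16456 - (-8 + 274576) = -16456 - 1*274568 = -16456 - 274568 = -291024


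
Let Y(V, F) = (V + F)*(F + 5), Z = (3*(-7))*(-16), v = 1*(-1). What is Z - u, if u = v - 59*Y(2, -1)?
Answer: 573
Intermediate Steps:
v = -1
Z = 336 (Z = -21*(-16) = 336)
Y(V, F) = (5 + F)*(F + V) (Y(V, F) = (F + V)*(5 + F) = (5 + F)*(F + V))
u = -237 (u = -1 - 59*((-1)**2 + 5*(-1) + 5*2 - 1*2) = -1 - 59*(1 - 5 + 10 - 2) = -1 - 59*4 = -1 - 236 = -237)
Z - u = 336 - 1*(-237) = 336 + 237 = 573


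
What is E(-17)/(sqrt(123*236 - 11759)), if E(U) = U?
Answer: -17*sqrt(17269)/17269 ≈ -0.12936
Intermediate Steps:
E(-17)/(sqrt(123*236 - 11759)) = -17/sqrt(123*236 - 11759) = -17/sqrt(29028 - 11759) = -17*sqrt(17269)/17269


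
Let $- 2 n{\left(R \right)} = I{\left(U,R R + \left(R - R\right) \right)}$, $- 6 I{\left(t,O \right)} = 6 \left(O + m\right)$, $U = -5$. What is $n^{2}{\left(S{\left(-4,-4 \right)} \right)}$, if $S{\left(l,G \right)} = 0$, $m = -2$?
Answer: $1$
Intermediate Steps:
$I{\left(t,O \right)} = 2 - O$ ($I{\left(t,O \right)} = - \frac{6 \left(O - 2\right)}{6} = - \frac{6 \left(-2 + O\right)}{6} = - \frac{-12 + 6 O}{6} = 2 - O$)
$n{\left(R \right)} = -1 + \frac{R^{2}}{2}$ ($n{\left(R \right)} = - \frac{2 - \left(R R + \left(R - R\right)\right)}{2} = - \frac{2 - \left(R^{2} + 0\right)}{2} = - \frac{2 - R^{2}}{2} = -1 + \frac{R^{2}}{2}$)
$n^{2}{\left(S{\left(-4,-4 \right)} \right)} = \left(-1 + \frac{0^{2}}{2}\right)^{2} = \left(-1 + \frac{1}{2} \cdot 0\right)^{2} = \left(-1 + 0\right)^{2} = \left(-1\right)^{2} = 1$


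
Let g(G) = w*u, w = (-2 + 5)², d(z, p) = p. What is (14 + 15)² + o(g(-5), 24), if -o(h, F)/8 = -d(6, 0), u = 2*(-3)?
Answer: 841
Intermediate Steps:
u = -6
w = 9 (w = 3² = 9)
g(G) = -54 (g(G) = 9*(-6) = -54)
o(h, F) = 0 (o(h, F) = -(-8)*0 = -8*0 = 0)
(14 + 15)² + o(g(-5), 24) = (14 + 15)² + 0 = 29² + 0 = 841 + 0 = 841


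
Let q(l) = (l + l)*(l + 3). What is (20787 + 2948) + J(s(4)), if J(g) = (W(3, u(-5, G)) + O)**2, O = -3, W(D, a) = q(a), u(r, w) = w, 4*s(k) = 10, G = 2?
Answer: 24024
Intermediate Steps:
s(k) = 5/2 (s(k) = (1/4)*10 = 5/2)
q(l) = 2*l*(3 + l) (q(l) = (2*l)*(3 + l) = 2*l*(3 + l))
W(D, a) = 2*a*(3 + a)
J(g) = 289 (J(g) = (2*2*(3 + 2) - 3)**2 = (2*2*5 - 3)**2 = (20 - 3)**2 = 17**2 = 289)
(20787 + 2948) + J(s(4)) = (20787 + 2948) + 289 = 23735 + 289 = 24024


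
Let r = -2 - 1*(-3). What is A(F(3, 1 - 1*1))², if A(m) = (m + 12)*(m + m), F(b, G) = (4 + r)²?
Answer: 3422500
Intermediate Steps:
r = 1 (r = -2 + 3 = 1)
F(b, G) = 25 (F(b, G) = (4 + 1)² = 5² = 25)
A(m) = 2*m*(12 + m) (A(m) = (12 + m)*(2*m) = 2*m*(12 + m))
A(F(3, 1 - 1*1))² = (2*25*(12 + 25))² = (2*25*37)² = 1850² = 3422500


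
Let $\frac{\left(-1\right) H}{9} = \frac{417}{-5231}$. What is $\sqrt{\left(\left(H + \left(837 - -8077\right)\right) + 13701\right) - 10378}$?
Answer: $\frac{10 \sqrt{3348650805}}{5231} \approx 110.62$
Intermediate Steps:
$H = \frac{3753}{5231}$ ($H = - 9 \frac{417}{-5231} = - 9 \cdot 417 \left(- \frac{1}{5231}\right) = \left(-9\right) \left(- \frac{417}{5231}\right) = \frac{3753}{5231} \approx 0.71745$)
$\sqrt{\left(\left(H + \left(837 - -8077\right)\right) + 13701\right) - 10378} = \sqrt{\left(\left(\frac{3753}{5231} + \left(837 - -8077\right)\right) + 13701\right) - 10378} = \sqrt{\left(\left(\frac{3753}{5231} + \left(837 + 8077\right)\right) + 13701\right) - 10378} = \sqrt{\left(\left(\frac{3753}{5231} + 8914\right) + 13701\right) - 10378} = \sqrt{\left(\frac{46632887}{5231} + 13701\right) - 10378} = \sqrt{\frac{118302818}{5231} - 10378} = \sqrt{\frac{64015500}{5231}} = \frac{10 \sqrt{3348650805}}{5231}$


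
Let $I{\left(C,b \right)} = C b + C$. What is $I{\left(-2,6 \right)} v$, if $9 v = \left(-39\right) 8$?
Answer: $\frac{1456}{3} \approx 485.33$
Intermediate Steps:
$I{\left(C,b \right)} = C + C b$
$v = - \frac{104}{3}$ ($v = \frac{\left(-39\right) 8}{9} = \frac{1}{9} \left(-312\right) = - \frac{104}{3} \approx -34.667$)
$I{\left(-2,6 \right)} v = - 2 \left(1 + 6\right) \left(- \frac{104}{3}\right) = \left(-2\right) 7 \left(- \frac{104}{3}\right) = \left(-14\right) \left(- \frac{104}{3}\right) = \frac{1456}{3}$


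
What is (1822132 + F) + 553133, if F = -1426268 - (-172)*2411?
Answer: 1363689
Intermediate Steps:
F = -1011576 (F = -1426268 - 1*(-414692) = -1426268 + 414692 = -1011576)
(1822132 + F) + 553133 = (1822132 - 1011576) + 553133 = 810556 + 553133 = 1363689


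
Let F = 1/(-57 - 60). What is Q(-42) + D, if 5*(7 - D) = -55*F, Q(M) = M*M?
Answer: 207196/117 ≈ 1770.9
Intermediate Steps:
Q(M) = M**2
F = -1/117 (F = 1/(-117) = -1/117 ≈ -0.0085470)
D = 808/117 (D = 7 - (-11)*(-1)/117 = 7 - 1/5*55/117 = 7 - 11/117 = 808/117 ≈ 6.9060)
Q(-42) + D = (-42)**2 + 808/117 = 1764 + 808/117 = 207196/117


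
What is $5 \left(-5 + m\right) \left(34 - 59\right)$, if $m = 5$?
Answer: $0$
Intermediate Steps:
$5 \left(-5 + m\right) \left(34 - 59\right) = 5 \left(-5 + 5\right) \left(34 - 59\right) = 5 \cdot 0 \left(-25\right) = 0 \left(-25\right) = 0$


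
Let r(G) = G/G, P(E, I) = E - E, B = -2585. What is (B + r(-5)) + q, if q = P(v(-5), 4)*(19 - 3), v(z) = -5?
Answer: -2584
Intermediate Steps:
P(E, I) = 0
r(G) = 1
q = 0 (q = 0*(19 - 3) = 0*16 = 0)
(B + r(-5)) + q = (-2585 + 1) + 0 = -2584 + 0 = -2584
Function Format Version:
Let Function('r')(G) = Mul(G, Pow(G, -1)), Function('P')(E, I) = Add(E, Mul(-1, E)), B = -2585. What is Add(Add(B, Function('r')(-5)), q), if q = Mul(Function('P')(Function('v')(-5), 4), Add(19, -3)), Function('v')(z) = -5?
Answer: -2584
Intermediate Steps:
Function('P')(E, I) = 0
Function('r')(G) = 1
q = 0 (q = Mul(0, Add(19, -3)) = Mul(0, 16) = 0)
Add(Add(B, Function('r')(-5)), q) = Add(Add(-2585, 1), 0) = Add(-2584, 0) = -2584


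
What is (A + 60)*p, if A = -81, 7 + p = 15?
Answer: -168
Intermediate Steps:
p = 8 (p = -7 + 15 = 8)
(A + 60)*p = (-81 + 60)*8 = -21*8 = -168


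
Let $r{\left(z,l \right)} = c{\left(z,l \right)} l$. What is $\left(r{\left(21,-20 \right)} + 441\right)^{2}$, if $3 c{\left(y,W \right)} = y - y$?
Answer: $194481$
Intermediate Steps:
$c{\left(y,W \right)} = 0$ ($c{\left(y,W \right)} = \frac{y - y}{3} = \frac{1}{3} \cdot 0 = 0$)
$r{\left(z,l \right)} = 0$ ($r{\left(z,l \right)} = 0 l = 0$)
$\left(r{\left(21,-20 \right)} + 441\right)^{2} = \left(0 + 441\right)^{2} = 441^{2} = 194481$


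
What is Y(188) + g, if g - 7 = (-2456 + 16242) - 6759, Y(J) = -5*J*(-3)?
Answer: 9854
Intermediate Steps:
Y(J) = 15*J
g = 7034 (g = 7 + ((-2456 + 16242) - 6759) = 7 + (13786 - 6759) = 7 + 7027 = 7034)
Y(188) + g = 15*188 + 7034 = 2820 + 7034 = 9854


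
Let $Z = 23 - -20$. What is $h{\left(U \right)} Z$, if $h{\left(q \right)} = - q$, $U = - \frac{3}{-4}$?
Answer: $- \frac{129}{4} \approx -32.25$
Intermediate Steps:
$U = \frac{3}{4}$ ($U = \left(-3\right) \left(- \frac{1}{4}\right) = \frac{3}{4} \approx 0.75$)
$Z = 43$ ($Z = 23 + 20 = 43$)
$h{\left(U \right)} Z = \left(-1\right) \frac{3}{4} \cdot 43 = \left(- \frac{3}{4}\right) 43 = - \frac{129}{4}$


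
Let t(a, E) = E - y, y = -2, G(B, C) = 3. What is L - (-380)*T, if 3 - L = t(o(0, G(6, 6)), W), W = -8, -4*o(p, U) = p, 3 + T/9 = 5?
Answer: 6849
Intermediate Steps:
T = 18 (T = -27 + 9*5 = -27 + 45 = 18)
o(p, U) = -p/4
t(a, E) = 2 + E (t(a, E) = E - 1*(-2) = E + 2 = 2 + E)
L = 9 (L = 3 - (2 - 8) = 3 - 1*(-6) = 3 + 6 = 9)
L - (-380)*T = 9 - (-380)*18 = 9 - 76*(-90) = 9 + 6840 = 6849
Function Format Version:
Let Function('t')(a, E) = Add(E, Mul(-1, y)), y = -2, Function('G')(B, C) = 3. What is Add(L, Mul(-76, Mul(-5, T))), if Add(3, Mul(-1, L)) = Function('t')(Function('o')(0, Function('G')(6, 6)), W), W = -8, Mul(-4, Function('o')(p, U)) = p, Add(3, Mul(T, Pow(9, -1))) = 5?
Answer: 6849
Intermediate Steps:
T = 18 (T = Add(-27, Mul(9, 5)) = Add(-27, 45) = 18)
Function('o')(p, U) = Mul(Rational(-1, 4), p)
Function('t')(a, E) = Add(2, E) (Function('t')(a, E) = Add(E, Mul(-1, -2)) = Add(E, 2) = Add(2, E))
L = 9 (L = Add(3, Mul(-1, Add(2, -8))) = Add(3, Mul(-1, -6)) = Add(3, 6) = 9)
Add(L, Mul(-76, Mul(-5, T))) = Add(9, Mul(-76, Mul(-5, 18))) = Add(9, Mul(-76, -90)) = Add(9, 6840) = 6849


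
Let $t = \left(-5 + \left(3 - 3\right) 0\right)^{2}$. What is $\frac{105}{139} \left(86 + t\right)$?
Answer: $\frac{11655}{139} \approx 83.849$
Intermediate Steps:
$t = 25$ ($t = \left(-5 + 0 \cdot 0\right)^{2} = \left(-5 + 0\right)^{2} = \left(-5\right)^{2} = 25$)
$\frac{105}{139} \left(86 + t\right) = \frac{105}{139} \left(86 + 25\right) = 105 \cdot \frac{1}{139} \cdot 111 = \frac{105}{139} \cdot 111 = \frac{11655}{139}$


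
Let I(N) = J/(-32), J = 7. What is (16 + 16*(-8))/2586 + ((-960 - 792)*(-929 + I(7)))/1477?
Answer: 8419639897/7639044 ≈ 1102.2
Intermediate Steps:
I(N) = -7/32 (I(N) = 7/(-32) = 7*(-1/32) = -7/32)
(16 + 16*(-8))/2586 + ((-960 - 792)*(-929 + I(7)))/1477 = (16 + 16*(-8))/2586 + ((-960 - 792)*(-929 - 7/32))/1477 = (16 - 128)*(1/2586) - 1752*(-29735/32)*(1/1477) = -112*1/2586 + (6511965/4)*(1/1477) = -56/1293 + 6511965/5908 = 8419639897/7639044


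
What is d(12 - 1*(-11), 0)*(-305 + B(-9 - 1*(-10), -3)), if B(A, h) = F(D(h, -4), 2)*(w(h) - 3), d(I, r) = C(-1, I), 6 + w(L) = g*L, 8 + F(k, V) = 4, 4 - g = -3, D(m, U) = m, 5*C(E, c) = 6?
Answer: -222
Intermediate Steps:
C(E, c) = 6/5 (C(E, c) = (⅕)*6 = 6/5)
g = 7 (g = 4 - 1*(-3) = 4 + 3 = 7)
F(k, V) = -4 (F(k, V) = -8 + 4 = -4)
w(L) = -6 + 7*L
d(I, r) = 6/5
B(A, h) = 36 - 28*h (B(A, h) = -4*((-6 + 7*h) - 3) = -4*(-9 + 7*h) = 36 - 28*h)
d(12 - 1*(-11), 0)*(-305 + B(-9 - 1*(-10), -3)) = 6*(-305 + (36 - 28*(-3)))/5 = 6*(-305 + (36 + 84))/5 = 6*(-305 + 120)/5 = (6/5)*(-185) = -222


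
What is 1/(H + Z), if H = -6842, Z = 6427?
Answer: -1/415 ≈ -0.0024096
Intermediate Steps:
1/(H + Z) = 1/(-6842 + 6427) = 1/(-415) = -1/415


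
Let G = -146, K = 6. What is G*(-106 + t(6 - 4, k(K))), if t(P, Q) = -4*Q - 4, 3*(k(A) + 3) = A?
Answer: 15476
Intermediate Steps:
k(A) = -3 + A/3
t(P, Q) = -4 - 4*Q
G*(-106 + t(6 - 4, k(K))) = -146*(-106 + (-4 - 4*(-3 + (1/3)*6))) = -146*(-106 + (-4 - 4*(-3 + 2))) = -146*(-106 + (-4 - 4*(-1))) = -146*(-106 + (-4 + 4)) = -146*(-106 + 0) = -146*(-106) = 15476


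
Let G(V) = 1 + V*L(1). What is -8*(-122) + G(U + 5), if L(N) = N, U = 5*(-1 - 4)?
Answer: 957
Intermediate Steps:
U = -25 (U = 5*(-5) = -25)
G(V) = 1 + V (G(V) = 1 + V*1 = 1 + V)
-8*(-122) + G(U + 5) = -8*(-122) + (1 + (-25 + 5)) = 976 + (1 - 20) = 976 - 19 = 957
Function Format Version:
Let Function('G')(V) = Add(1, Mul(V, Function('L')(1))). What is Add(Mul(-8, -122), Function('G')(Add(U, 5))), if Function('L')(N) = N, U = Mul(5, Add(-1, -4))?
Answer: 957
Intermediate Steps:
U = -25 (U = Mul(5, -5) = -25)
Function('G')(V) = Add(1, V) (Function('G')(V) = Add(1, Mul(V, 1)) = Add(1, V))
Add(Mul(-8, -122), Function('G')(Add(U, 5))) = Add(Mul(-8, -122), Add(1, Add(-25, 5))) = Add(976, Add(1, -20)) = Add(976, -19) = 957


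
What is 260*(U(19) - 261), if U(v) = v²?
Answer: 26000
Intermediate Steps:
260*(U(19) - 261) = 260*(19² - 261) = 260*(361 - 261) = 260*100 = 26000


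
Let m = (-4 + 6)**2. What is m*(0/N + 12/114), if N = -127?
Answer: 8/19 ≈ 0.42105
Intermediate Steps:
m = 4 (m = 2**2 = 4)
m*(0/N + 12/114) = 4*(0/(-127) + 12/114) = 4*(0*(-1/127) + 12*(1/114)) = 4*(0 + 2/19) = 4*(2/19) = 8/19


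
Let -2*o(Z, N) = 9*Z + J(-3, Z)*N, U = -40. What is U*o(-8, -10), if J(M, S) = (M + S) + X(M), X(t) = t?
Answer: 1360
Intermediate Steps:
J(M, S) = S + 2*M (J(M, S) = (M + S) + M = S + 2*M)
o(Z, N) = -9*Z/2 - N*(-6 + Z)/2 (o(Z, N) = -(9*Z + (Z + 2*(-3))*N)/2 = -(9*Z + (Z - 6)*N)/2 = -(9*Z + (-6 + Z)*N)/2 = -(9*Z + N*(-6 + Z))/2 = -9*Z/2 - N*(-6 + Z)/2)
U*o(-8, -10) = -40*(-9/2*(-8) - ½*(-10)*(-6 - 8)) = -40*(36 - ½*(-10)*(-14)) = -40*(36 - 70) = -40*(-34) = 1360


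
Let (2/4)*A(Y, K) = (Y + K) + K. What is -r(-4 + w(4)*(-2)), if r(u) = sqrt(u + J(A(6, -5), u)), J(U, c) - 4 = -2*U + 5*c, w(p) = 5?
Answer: -8*I ≈ -8.0*I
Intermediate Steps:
A(Y, K) = 2*Y + 4*K (A(Y, K) = 2*((Y + K) + K) = 2*((K + Y) + K) = 2*(Y + 2*K) = 2*Y + 4*K)
J(U, c) = 4 - 2*U + 5*c (J(U, c) = 4 + (-2*U + 5*c) = 4 - 2*U + 5*c)
r(u) = sqrt(20 + 6*u) (r(u) = sqrt(u + (4 - 2*(2*6 + 4*(-5)) + 5*u)) = sqrt(u + (4 - 2*(12 - 20) + 5*u)) = sqrt(u + (4 - 2*(-8) + 5*u)) = sqrt(u + (4 + 16 + 5*u)) = sqrt(u + (20 + 5*u)) = sqrt(20 + 6*u))
-r(-4 + w(4)*(-2)) = -sqrt(20 + 6*(-4 + 5*(-2))) = -sqrt(20 + 6*(-4 - 10)) = -sqrt(20 + 6*(-14)) = -sqrt(20 - 84) = -sqrt(-64) = -8*I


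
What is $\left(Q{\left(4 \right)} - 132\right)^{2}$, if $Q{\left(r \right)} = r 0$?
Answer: $17424$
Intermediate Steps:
$Q{\left(r \right)} = 0$
$\left(Q{\left(4 \right)} - 132\right)^{2} = \left(0 - 132\right)^{2} = \left(-132\right)^{2} = 17424$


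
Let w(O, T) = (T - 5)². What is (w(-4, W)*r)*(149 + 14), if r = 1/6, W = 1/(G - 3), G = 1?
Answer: 19723/24 ≈ 821.79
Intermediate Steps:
W = -½ (W = 1/(1 - 3) = 1/(-2) = -½ ≈ -0.50000)
w(O, T) = (-5 + T)²
r = ⅙ ≈ 0.16667
(w(-4, W)*r)*(149 + 14) = ((-5 - ½)²*(⅙))*(149 + 14) = ((-11/2)²*(⅙))*163 = ((121/4)*(⅙))*163 = (121/24)*163 = 19723/24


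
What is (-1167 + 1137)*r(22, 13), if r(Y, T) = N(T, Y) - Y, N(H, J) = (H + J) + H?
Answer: -780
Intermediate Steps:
N(H, J) = J + 2*H
r(Y, T) = 2*T (r(Y, T) = (Y + 2*T) - Y = 2*T)
(-1167 + 1137)*r(22, 13) = (-1167 + 1137)*(2*13) = -30*26 = -780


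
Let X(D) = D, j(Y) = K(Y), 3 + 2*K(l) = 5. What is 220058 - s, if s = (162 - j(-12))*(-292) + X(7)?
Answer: 267063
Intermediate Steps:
K(l) = 1 (K(l) = -3/2 + (½)*5 = -3/2 + 5/2 = 1)
j(Y) = 1
s = -47005 (s = (162 - 1*1)*(-292) + 7 = (162 - 1)*(-292) + 7 = 161*(-292) + 7 = -47012 + 7 = -47005)
220058 - s = 220058 - 1*(-47005) = 220058 + 47005 = 267063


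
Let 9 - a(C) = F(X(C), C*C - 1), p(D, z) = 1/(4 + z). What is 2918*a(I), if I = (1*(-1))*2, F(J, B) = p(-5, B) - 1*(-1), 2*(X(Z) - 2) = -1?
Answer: 160490/7 ≈ 22927.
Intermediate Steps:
X(Z) = 3/2 (X(Z) = 2 + (1/2)*(-1) = 2 - 1/2 = 3/2)
F(J, B) = 1 + 1/(4 + B) (F(J, B) = 1/(4 + B) - 1*(-1) = 1/(4 + B) + 1 = 1 + 1/(4 + B))
I = -2 (I = -1*2 = -2)
a(C) = 9 - (4 + C**2)/(3 + C**2) (a(C) = 9 - (5 + (C*C - 1))/(4 + (C*C - 1)) = 9 - (5 + (C**2 - 1))/(4 + (C**2 - 1)) = 9 - (5 + (-1 + C**2))/(4 + (-1 + C**2)) = 9 - (4 + C**2)/(3 + C**2))
2918*a(I) = 2918*((23 + 8*(-2)**2)/(3 + (-2)**2)) = 2918*((23 + 8*4)/(3 + 4)) = 2918*((23 + 32)/7) = 2918*((1/7)*55) = 2918*(55/7) = 160490/7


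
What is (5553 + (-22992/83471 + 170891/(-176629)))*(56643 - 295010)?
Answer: -19510760999892339466/14743399259 ≈ -1.3234e+9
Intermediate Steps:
(5553 + (-22992/83471 + 170891/(-176629)))*(56643 - 295010) = (5553 + (-22992*1/83471 + 170891*(-1/176629)))*(-238367) = (5553 + (-22992/83471 - 170891/176629))*(-238367) = (5553 - 18325496629/14743399259)*(-238367) = (81851770588598/14743399259)*(-238367) = -19510760999892339466/14743399259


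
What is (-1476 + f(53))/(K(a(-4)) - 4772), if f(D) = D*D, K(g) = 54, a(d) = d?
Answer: -1333/4718 ≈ -0.28254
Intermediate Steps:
f(D) = D**2
(-1476 + f(53))/(K(a(-4)) - 4772) = (-1476 + 53**2)/(54 - 4772) = (-1476 + 2809)/(-4718) = 1333*(-1/4718) = -1333/4718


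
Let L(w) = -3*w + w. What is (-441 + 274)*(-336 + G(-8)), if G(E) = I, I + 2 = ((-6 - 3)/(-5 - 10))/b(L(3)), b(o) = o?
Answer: 564627/10 ≈ 56463.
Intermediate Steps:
L(w) = -2*w
I = -21/10 (I = -2 + ((-6 - 3)/(-5 - 10))/((-2*3)) = -2 - 9/(-15)/(-6) = -2 - 9*(-1/15)*(-1/6) = -2 + (3/5)*(-1/6) = -2 - 1/10 = -21/10 ≈ -2.1000)
G(E) = -21/10
(-441 + 274)*(-336 + G(-8)) = (-441 + 274)*(-336 - 21/10) = -167*(-3381/10) = 564627/10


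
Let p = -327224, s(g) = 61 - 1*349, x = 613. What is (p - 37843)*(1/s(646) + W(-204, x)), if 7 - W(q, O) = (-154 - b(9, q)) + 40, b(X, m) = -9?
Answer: -1308359565/32 ≈ -4.0886e+7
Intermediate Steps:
s(g) = -288 (s(g) = 61 - 349 = -288)
W(q, O) = 112 (W(q, O) = 7 - ((-154 - 1*(-9)) + 40) = 7 - ((-154 + 9) + 40) = 7 - (-145 + 40) = 7 - 1*(-105) = 7 + 105 = 112)
(p - 37843)*(1/s(646) + W(-204, x)) = (-327224 - 37843)*(1/(-288) + 112) = -365067*(-1/288 + 112) = -365067*32255/288 = -1308359565/32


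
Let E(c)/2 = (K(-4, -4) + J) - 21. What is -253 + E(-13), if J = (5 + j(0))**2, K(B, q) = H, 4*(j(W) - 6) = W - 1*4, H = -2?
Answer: -99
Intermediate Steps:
j(W) = 5 + W/4 (j(W) = 6 + (W - 1*4)/4 = 6 + (W - 4)/4 = 6 + (-4 + W)/4 = 6 + (-1 + W/4) = 5 + W/4)
K(B, q) = -2
J = 100 (J = (5 + (5 + (1/4)*0))**2 = (5 + (5 + 0))**2 = (5 + 5)**2 = 10**2 = 100)
E(c) = 154 (E(c) = 2*((-2 + 100) - 21) = 2*(98 - 21) = 2*77 = 154)
-253 + E(-13) = -253 + 154 = -99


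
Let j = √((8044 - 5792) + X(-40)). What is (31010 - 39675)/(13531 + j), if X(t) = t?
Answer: -16749445/26155107 + 17330*√553/183085749 ≈ -0.63816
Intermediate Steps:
j = 2*√553 (j = √((8044 - 5792) - 40) = √(2252 - 40) = √2212 = 2*√553 ≈ 47.032)
(31010 - 39675)/(13531 + j) = (31010 - 39675)/(13531 + 2*√553) = -8665/(13531 + 2*√553)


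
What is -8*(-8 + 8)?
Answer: 0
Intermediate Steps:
-8*(-8 + 8) = -8*0 = 0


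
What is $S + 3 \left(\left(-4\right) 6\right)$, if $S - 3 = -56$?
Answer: $-125$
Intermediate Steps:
$S = -53$ ($S = 3 - 56 = -53$)
$S + 3 \left(\left(-4\right) 6\right) = -53 + 3 \left(\left(-4\right) 6\right) = -53 + 3 \left(-24\right) = -53 - 72 = -125$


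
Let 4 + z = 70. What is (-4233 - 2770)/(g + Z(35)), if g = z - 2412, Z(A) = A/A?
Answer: 7003/2345 ≈ 2.9864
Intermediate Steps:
z = 66 (z = -4 + 70 = 66)
Z(A) = 1
g = -2346 (g = 66 - 2412 = -2346)
(-4233 - 2770)/(g + Z(35)) = (-4233 - 2770)/(-2346 + 1) = -7003/(-2345) = -7003*(-1/2345) = 7003/2345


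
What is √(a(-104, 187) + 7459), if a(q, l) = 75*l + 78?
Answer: √21562 ≈ 146.84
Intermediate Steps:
a(q, l) = 78 + 75*l
√(a(-104, 187) + 7459) = √((78 + 75*187) + 7459) = √((78 + 14025) + 7459) = √(14103 + 7459) = √21562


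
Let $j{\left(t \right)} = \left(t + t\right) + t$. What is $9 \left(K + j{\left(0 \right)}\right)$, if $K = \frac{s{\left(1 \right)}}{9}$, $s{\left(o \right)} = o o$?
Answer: $1$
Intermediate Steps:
$s{\left(o \right)} = o^{2}$
$j{\left(t \right)} = 3 t$ ($j{\left(t \right)} = 2 t + t = 3 t$)
$K = \frac{1}{9}$ ($K = \frac{1^{2}}{9} = 1 \cdot \frac{1}{9} = \frac{1}{9} \approx 0.11111$)
$9 \left(K + j{\left(0 \right)}\right) = 9 \left(\frac{1}{9} + 3 \cdot 0\right) = 9 \left(\frac{1}{9} + 0\right) = 9 \cdot \frac{1}{9} = 1$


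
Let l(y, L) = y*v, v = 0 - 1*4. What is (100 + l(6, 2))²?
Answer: 5776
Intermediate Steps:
v = -4 (v = 0 - 4 = -4)
l(y, L) = -4*y (l(y, L) = y*(-4) = -4*y)
(100 + l(6, 2))² = (100 - 4*6)² = (100 - 24)² = 76² = 5776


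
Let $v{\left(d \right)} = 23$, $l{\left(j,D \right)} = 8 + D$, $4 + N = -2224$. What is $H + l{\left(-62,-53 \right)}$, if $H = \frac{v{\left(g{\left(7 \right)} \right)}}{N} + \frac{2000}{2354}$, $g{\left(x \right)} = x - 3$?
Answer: $- \frac{115805091}{2622356} \approx -44.161$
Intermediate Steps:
$N = -2228$ ($N = -4 - 2224 = -2228$)
$g{\left(x \right)} = -3 + x$ ($g{\left(x \right)} = x - 3 = -3 + x$)
$H = \frac{2200929}{2622356}$ ($H = \frac{23}{-2228} + \frac{2000}{2354} = 23 \left(- \frac{1}{2228}\right) + 2000 \cdot \frac{1}{2354} = - \frac{23}{2228} + \frac{1000}{1177} = \frac{2200929}{2622356} \approx 0.83929$)
$H + l{\left(-62,-53 \right)} = \frac{2200929}{2622356} + \left(8 - 53\right) = \frac{2200929}{2622356} - 45 = - \frac{115805091}{2622356}$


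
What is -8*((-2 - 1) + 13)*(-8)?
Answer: 640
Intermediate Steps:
-8*((-2 - 1) + 13)*(-8) = -8*(-3 + 13)*(-8) = -8*10*(-8) = -80*(-8) = 640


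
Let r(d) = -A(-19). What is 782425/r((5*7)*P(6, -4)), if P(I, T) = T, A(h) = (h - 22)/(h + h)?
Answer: -29732150/41 ≈ -7.2517e+5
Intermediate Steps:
A(h) = (-22 + h)/(2*h) (A(h) = (-22 + h)/((2*h)) = (-22 + h)*(1/(2*h)) = (-22 + h)/(2*h))
r(d) = -41/38 (r(d) = -(-22 - 19)/(2*(-19)) = -(-1)*(-41)/(2*19) = -1*41/38 = -41/38)
782425/r((5*7)*P(6, -4)) = 782425/(-41/38) = 782425*(-38/41) = -29732150/41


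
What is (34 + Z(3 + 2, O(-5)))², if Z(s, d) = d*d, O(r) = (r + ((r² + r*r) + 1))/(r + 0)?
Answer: 8797156/625 ≈ 14075.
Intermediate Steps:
O(r) = (1 + r + 2*r²)/r (O(r) = (r + ((r² + r²) + 1))/r = (r + (2*r² + 1))/r = (r + (1 + 2*r²))/r = (1 + r + 2*r²)/r)
Z(s, d) = d²
(34 + Z(3 + 2, O(-5)))² = (34 + (1 + 1/(-5) + 2*(-5))²)² = (34 + (1 - ⅕ - 10)²)² = (34 + (-46/5)²)² = (34 + 2116/25)² = (2966/25)² = 8797156/625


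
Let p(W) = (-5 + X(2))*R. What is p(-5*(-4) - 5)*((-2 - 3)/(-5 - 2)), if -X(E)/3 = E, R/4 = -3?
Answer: 660/7 ≈ 94.286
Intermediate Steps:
R = -12 (R = 4*(-3) = -12)
X(E) = -3*E
p(W) = 132 (p(W) = (-5 - 3*2)*(-12) = (-5 - 6)*(-12) = -11*(-12) = 132)
p(-5*(-4) - 5)*((-2 - 3)/(-5 - 2)) = 132*((-2 - 3)/(-5 - 2)) = 132*(-5/(-7)) = 132*(-5*(-⅐)) = 132*(5/7) = 660/7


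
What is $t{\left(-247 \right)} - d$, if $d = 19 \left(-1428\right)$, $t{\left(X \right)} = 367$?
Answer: $27499$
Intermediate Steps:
$d = -27132$
$t{\left(-247 \right)} - d = 367 - -27132 = 367 + 27132 = 27499$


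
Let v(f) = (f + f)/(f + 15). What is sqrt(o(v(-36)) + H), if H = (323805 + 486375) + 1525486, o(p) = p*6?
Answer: sqrt(114448642)/7 ≈ 1528.3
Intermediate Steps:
v(f) = 2*f/(15 + f) (v(f) = (2*f)/(15 + f) = 2*f/(15 + f))
o(p) = 6*p
H = 2335666 (H = 810180 + 1525486 = 2335666)
sqrt(o(v(-36)) + H) = sqrt(6*(2*(-36)/(15 - 36)) + 2335666) = sqrt(6*(2*(-36)/(-21)) + 2335666) = sqrt(6*(2*(-36)*(-1/21)) + 2335666) = sqrt(6*(24/7) + 2335666) = sqrt(144/7 + 2335666) = sqrt(16349806/7) = sqrt(114448642)/7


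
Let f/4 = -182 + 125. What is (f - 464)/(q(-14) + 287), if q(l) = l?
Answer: -692/273 ≈ -2.5348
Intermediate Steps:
f = -228 (f = 4*(-182 + 125) = 4*(-57) = -228)
(f - 464)/(q(-14) + 287) = (-228 - 464)/(-14 + 287) = -692/273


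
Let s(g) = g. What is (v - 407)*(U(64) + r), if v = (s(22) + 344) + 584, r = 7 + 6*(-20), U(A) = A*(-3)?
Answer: -165615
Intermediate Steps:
U(A) = -3*A
r = -113 (r = 7 - 120 = -113)
v = 950 (v = (22 + 344) + 584 = 366 + 584 = 950)
(v - 407)*(U(64) + r) = (950 - 407)*(-3*64 - 113) = 543*(-192 - 113) = 543*(-305) = -165615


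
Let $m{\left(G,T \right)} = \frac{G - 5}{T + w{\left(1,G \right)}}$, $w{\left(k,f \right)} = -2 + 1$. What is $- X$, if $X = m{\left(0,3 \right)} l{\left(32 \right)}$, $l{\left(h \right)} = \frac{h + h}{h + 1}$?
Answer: $\frac{160}{33} \approx 4.8485$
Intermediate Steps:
$w{\left(k,f \right)} = -1$
$m{\left(G,T \right)} = \frac{-5 + G}{-1 + T}$ ($m{\left(G,T \right)} = \frac{G - 5}{T - 1} = \frac{-5 + G}{-1 + T}$)
$l{\left(h \right)} = \frac{2 h}{1 + h}$
$X = - \frac{160}{33}$ ($X = \frac{-5 + 0}{-1 + 3} \cdot 2 \cdot 32 \frac{1}{1 + 32} = \frac{1}{2} \left(-5\right) 2 \cdot 32 \cdot \frac{1}{33} = \left(- \frac{5}{2}\right) \frac{64}{33} = - \frac{160}{33} \approx -4.8485$)
$- X = \left(-1\right) \left(- \frac{160}{33}\right) = \frac{160}{33}$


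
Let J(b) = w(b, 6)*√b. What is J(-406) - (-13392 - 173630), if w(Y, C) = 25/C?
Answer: 187022 + 25*I*√406/6 ≈ 1.8702e+5 + 83.956*I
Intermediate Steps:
J(b) = 25*√b/6 (J(b) = (25/6)*√b = (25*(⅙))*√b = 25*√b/6)
J(-406) - (-13392 - 173630) = 25*√(-406)/6 - (-13392 - 173630) = 25*(I*√406)/6 - 1*(-187022) = 25*I*√406/6 + 187022 = 187022 + 25*I*√406/6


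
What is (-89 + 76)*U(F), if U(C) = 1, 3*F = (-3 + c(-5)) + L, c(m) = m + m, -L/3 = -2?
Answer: -13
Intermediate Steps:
L = 6 (L = -3*(-2) = 6)
c(m) = 2*m
F = -7/3 (F = ((-3 + 2*(-5)) + 6)/3 = ((-3 - 10) + 6)/3 = (-13 + 6)/3 = (⅓)*(-7) = -7/3 ≈ -2.3333)
(-89 + 76)*U(F) = (-89 + 76)*1 = -13*1 = -13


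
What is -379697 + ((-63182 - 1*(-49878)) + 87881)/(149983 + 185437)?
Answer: -127357893163/335420 ≈ -3.7970e+5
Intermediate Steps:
-379697 + ((-63182 - 1*(-49878)) + 87881)/(149983 + 185437) = -379697 + ((-63182 + 49878) + 87881)/335420 = -379697 + (-13304 + 87881)*(1/335420) = -379697 + 74577*(1/335420) = -379697 + 74577/335420 = -127357893163/335420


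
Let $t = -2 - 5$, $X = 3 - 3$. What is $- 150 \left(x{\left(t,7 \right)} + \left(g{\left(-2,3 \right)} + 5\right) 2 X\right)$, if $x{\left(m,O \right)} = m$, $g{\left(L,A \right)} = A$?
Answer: $1050$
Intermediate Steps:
$X = 0$
$t = -7$
$- 150 \left(x{\left(t,7 \right)} + \left(g{\left(-2,3 \right)} + 5\right) 2 X\right) = - 150 \left(-7 + \left(3 + 5\right) 2 \cdot 0\right) = - 150 \left(-7 + 8 \cdot 2 \cdot 0\right) = - 150 \left(-7 + 16 \cdot 0\right) = - 150 \left(-7 + 0\right) = \left(-150\right) \left(-7\right) = 1050$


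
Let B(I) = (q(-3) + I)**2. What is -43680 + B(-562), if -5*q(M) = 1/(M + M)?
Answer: 244913881/900 ≈ 2.7213e+5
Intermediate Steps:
q(M) = -1/(10*M) (q(M) = -1/(5*(M + M)) = -1/(2*M)/5 = -1/(10*M))
B(I) = (1/30 + I)**2 (B(I) = (-1/10/(-3) + I)**2 = (-1/10*(-1/3) + I)**2 = (1/30 + I)**2)
-43680 + B(-562) = -43680 + (1 + 30*(-562))**2/900 = -43680 + (1 - 16860)**2/900 = -43680 + (1/900)*(-16859)**2 = -43680 + (1/900)*284225881 = -43680 + 284225881/900 = 244913881/900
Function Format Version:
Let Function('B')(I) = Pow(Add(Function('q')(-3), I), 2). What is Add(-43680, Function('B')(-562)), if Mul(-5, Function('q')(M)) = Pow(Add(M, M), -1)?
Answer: Rational(244913881, 900) ≈ 2.7213e+5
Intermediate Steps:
Function('q')(M) = Mul(Rational(-1, 10), Pow(M, -1)) (Function('q')(M) = Mul(Rational(-1, 5), Pow(Add(M, M), -1)) = Mul(Rational(-1, 5), Pow(Mul(2, M), -1)) = Mul(Rational(-1, 5), Mul(Rational(1, 2), Pow(M, -1))) = Mul(Rational(-1, 10), Pow(M, -1)))
Function('B')(I) = Pow(Add(Rational(1, 30), I), 2) (Function('B')(I) = Pow(Add(Mul(Rational(-1, 10), Pow(-3, -1)), I), 2) = Pow(Add(Mul(Rational(-1, 10), Rational(-1, 3)), I), 2) = Pow(Add(Rational(1, 30), I), 2))
Add(-43680, Function('B')(-562)) = Add(-43680, Mul(Rational(1, 900), Pow(Add(1, Mul(30, -562)), 2))) = Add(-43680, Mul(Rational(1, 900), Pow(Add(1, -16860), 2))) = Add(-43680, Mul(Rational(1, 900), Pow(-16859, 2))) = Add(-43680, Mul(Rational(1, 900), 284225881)) = Add(-43680, Rational(284225881, 900)) = Rational(244913881, 900)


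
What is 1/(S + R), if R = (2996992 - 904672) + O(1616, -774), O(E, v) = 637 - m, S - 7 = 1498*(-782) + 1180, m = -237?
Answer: 1/922945 ≈ 1.0835e-6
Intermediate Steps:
S = -1170249 (S = 7 + (1498*(-782) + 1180) = 7 + (-1171436 + 1180) = 7 - 1170256 = -1170249)
O(E, v) = 874 (O(E, v) = 637 - 1*(-237) = 637 + 237 = 874)
R = 2093194 (R = (2996992 - 904672) + 874 = 2092320 + 874 = 2093194)
1/(S + R) = 1/(-1170249 + 2093194) = 1/922945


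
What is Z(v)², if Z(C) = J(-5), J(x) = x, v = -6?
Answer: 25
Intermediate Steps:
Z(C) = -5
Z(v)² = (-5)² = 25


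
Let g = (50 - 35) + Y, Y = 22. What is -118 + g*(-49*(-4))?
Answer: 7134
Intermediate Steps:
g = 37 (g = (50 - 35) + 22 = 15 + 22 = 37)
-118 + g*(-49*(-4)) = -118 + 37*(-49*(-4)) = -118 + 37*196 = -118 + 7252 = 7134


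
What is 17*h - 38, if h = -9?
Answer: -191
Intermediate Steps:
17*h - 38 = 17*(-9) - 38 = -153 - 38 = -191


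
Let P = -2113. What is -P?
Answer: 2113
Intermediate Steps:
-P = -1*(-2113) = 2113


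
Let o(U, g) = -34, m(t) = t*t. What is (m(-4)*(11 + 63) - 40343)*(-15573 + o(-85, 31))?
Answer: 611154513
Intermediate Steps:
m(t) = t**2
(m(-4)*(11 + 63) - 40343)*(-15573 + o(-85, 31)) = ((-4)**2*(11 + 63) - 40343)*(-15573 - 34) = (16*74 - 40343)*(-15607) = (1184 - 40343)*(-15607) = -39159*(-15607) = 611154513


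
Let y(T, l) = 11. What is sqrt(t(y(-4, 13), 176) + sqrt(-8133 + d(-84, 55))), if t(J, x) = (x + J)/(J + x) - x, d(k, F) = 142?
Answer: sqrt(-175 + I*sqrt(7991)) ≈ 3.2794 + 13.629*I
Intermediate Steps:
t(J, x) = 1 - x (t(J, x) = (J + x)/(J + x) - x = 1 - x)
sqrt(t(y(-4, 13), 176) + sqrt(-8133 + d(-84, 55))) = sqrt((1 - 1*176) + sqrt(-8133 + 142)) = sqrt((1 - 176) + sqrt(-7991)) = sqrt(-175 + I*sqrt(7991))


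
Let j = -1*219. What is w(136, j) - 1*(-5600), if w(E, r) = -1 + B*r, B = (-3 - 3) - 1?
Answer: 7132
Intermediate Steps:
j = -219
B = -7 (B = -6 - 1 = -7)
w(E, r) = -1 - 7*r
w(136, j) - 1*(-5600) = (-1 - 7*(-219)) - 1*(-5600) = (-1 + 1533) + 5600 = 1532 + 5600 = 7132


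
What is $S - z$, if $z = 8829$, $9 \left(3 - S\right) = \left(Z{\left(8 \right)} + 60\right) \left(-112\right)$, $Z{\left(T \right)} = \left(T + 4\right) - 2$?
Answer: $- \frac{71594}{9} \approx -7954.9$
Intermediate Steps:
$Z{\left(T \right)} = 2 + T$ ($Z{\left(T \right)} = \left(4 + T\right) - 2 = 2 + T$)
$S = \frac{7867}{9}$ ($S = 3 - \frac{\left(\left(2 + 8\right) + 60\right) \left(-112\right)}{9} = 3 - \frac{\left(10 + 60\right) \left(-112\right)}{9} = 3 - \frac{70 \left(-112\right)}{9} = 3 - - \frac{7840}{9} = 3 + \frac{7840}{9} = \frac{7867}{9} \approx 874.11$)
$S - z = \frac{7867}{9} - 8829 = - \frac{71594}{9}$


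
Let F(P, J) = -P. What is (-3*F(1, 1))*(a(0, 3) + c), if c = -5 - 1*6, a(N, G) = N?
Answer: -33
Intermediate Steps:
c = -11 (c = -5 - 6 = -11)
(-3*F(1, 1))*(a(0, 3) + c) = (-(-3))*(0 - 11) = -3*(-1)*(-11) = 3*(-11) = -33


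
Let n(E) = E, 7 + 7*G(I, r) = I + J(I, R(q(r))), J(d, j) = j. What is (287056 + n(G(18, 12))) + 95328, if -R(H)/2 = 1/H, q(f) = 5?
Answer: 13383493/35 ≈ 3.8239e+5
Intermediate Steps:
R(H) = -2/H
G(I, r) = -37/35 + I/7 (G(I, r) = -1 + (I - 2/5)/7 = -1 + (I - 2*⅕)/7 = -1 + (I - ⅖)/7 = -1 + (-⅖ + I)/7 = -1 + (-2/35 + I/7) = -37/35 + I/7)
(287056 + n(G(18, 12))) + 95328 = (287056 + (-37/35 + (⅐)*18)) + 95328 = (287056 + (-37/35 + 18/7)) + 95328 = (287056 + 53/35) + 95328 = 10047013/35 + 95328 = 13383493/35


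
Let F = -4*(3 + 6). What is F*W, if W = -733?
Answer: 26388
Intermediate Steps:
F = -36 (F = -4*9 = -36)
F*W = -36*(-733) = 26388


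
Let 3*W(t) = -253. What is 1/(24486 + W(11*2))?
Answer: 3/73205 ≈ 4.0981e-5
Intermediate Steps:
W(t) = -253/3 (W(t) = (⅓)*(-253) = -253/3)
1/(24486 + W(11*2)) = 1/(24486 - 253/3) = 1/(73205/3) = 3/73205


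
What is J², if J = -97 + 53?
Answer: 1936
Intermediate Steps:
J = -44
J² = (-44)² = 1936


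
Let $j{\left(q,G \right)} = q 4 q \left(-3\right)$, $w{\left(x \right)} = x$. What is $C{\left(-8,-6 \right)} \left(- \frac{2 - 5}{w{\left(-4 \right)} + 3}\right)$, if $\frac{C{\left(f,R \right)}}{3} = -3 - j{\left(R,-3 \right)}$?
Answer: $-3861$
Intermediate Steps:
$j{\left(q,G \right)} = - 12 q^{2}$ ($j{\left(q,G \right)} = 4 q \left(- 3 q\right) = - 12 q^{2}$)
$C{\left(f,R \right)} = -9 + 36 R^{2}$ ($C{\left(f,R \right)} = 3 \left(-3 - - 12 R^{2}\right) = 3 \left(-3 + 12 R^{2}\right) = -9 + 36 R^{2}$)
$C{\left(-8,-6 \right)} \left(- \frac{2 - 5}{w{\left(-4 \right)} + 3}\right) = \left(-9 + 36 \left(-6\right)^{2}\right) \left(- \frac{2 - 5}{-4 + 3}\right) = \left(-9 + 36 \cdot 36\right) \left(- \frac{-3}{-1}\right) = \left(-9 + 1296\right) \left(- \left(-3\right) \left(-1\right)\right) = 1287 \left(\left(-1\right) 3\right) = 1287 \left(-3\right) = -3861$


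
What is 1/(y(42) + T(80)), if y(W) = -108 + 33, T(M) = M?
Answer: ⅕ ≈ 0.20000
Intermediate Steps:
y(W) = -75
1/(y(42) + T(80)) = 1/(-75 + 80) = 1/5 = ⅕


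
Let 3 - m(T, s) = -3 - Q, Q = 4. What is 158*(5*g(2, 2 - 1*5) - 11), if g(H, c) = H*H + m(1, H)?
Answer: 9322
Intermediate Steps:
m(T, s) = 10 (m(T, s) = 3 - (-3 - 1*4) = 3 - (-3 - 4) = 3 - 1*(-7) = 3 + 7 = 10)
g(H, c) = 10 + H² (g(H, c) = H*H + 10 = H² + 10 = 10 + H²)
158*(5*g(2, 2 - 1*5) - 11) = 158*(5*(10 + 2²) - 11) = 158*(5*(10 + 4) - 11) = 158*(5*14 - 11) = 158*(70 - 11) = 158*59 = 9322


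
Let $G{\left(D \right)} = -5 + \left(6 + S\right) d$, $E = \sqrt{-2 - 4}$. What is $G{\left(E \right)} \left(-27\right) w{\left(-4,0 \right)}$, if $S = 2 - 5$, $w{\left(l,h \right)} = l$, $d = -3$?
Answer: $-1512$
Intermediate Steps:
$E = i \sqrt{6}$ ($E = \sqrt{-6} = i \sqrt{6} \approx 2.4495 i$)
$S = -3$
$G{\left(D \right)} = -14$ ($G{\left(D \right)} = -5 + \left(6 - 3\right) \left(-3\right) = -5 + 3 \left(-3\right) = -5 - 9 = -14$)
$G{\left(E \right)} \left(-27\right) w{\left(-4,0 \right)} = \left(-14\right) \left(-27\right) \left(-4\right) = 378 \left(-4\right) = -1512$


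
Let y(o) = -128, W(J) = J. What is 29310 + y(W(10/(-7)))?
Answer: 29182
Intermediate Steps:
29310 + y(W(10/(-7))) = 29310 - 128 = 29182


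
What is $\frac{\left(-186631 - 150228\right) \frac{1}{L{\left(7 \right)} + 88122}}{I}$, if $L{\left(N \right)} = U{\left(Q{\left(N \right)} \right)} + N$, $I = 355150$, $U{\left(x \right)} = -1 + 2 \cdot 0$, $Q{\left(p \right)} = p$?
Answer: $- \frac{336859}{31298659200} \approx -1.0763 \cdot 10^{-5}$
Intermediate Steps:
$U{\left(x \right)} = -1$ ($U{\left(x \right)} = -1 + 0 = -1$)
$L{\left(N \right)} = -1 + N$
$\frac{\left(-186631 - 150228\right) \frac{1}{L{\left(7 \right)} + 88122}}{I} = \frac{\left(-186631 - 150228\right) \frac{1}{\left(-1 + 7\right) + 88122}}{355150} = - \frac{336859}{6 + 88122} \cdot \frac{1}{355150} = - \frac{336859}{88128} \cdot \frac{1}{355150} = \left(-336859\right) \frac{1}{88128} \cdot \frac{1}{355150} = \left(- \frac{336859}{88128}\right) \frac{1}{355150} = - \frac{336859}{31298659200}$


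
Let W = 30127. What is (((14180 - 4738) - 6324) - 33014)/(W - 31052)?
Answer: 808/25 ≈ 32.320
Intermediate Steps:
(((14180 - 4738) - 6324) - 33014)/(W - 31052) = (((14180 - 4738) - 6324) - 33014)/(30127 - 31052) = ((9442 - 6324) - 33014)/(-925) = (3118 - 33014)*(-1/925) = -29896*(-1/925) = 808/25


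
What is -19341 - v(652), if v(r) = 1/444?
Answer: -8587405/444 ≈ -19341.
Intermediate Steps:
v(r) = 1/444
-19341 - v(652) = -19341 - 1*1/444 = -19341 - 1/444 = -8587405/444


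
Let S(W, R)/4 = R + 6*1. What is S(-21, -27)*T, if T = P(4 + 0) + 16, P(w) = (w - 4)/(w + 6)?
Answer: -1344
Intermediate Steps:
P(w) = (-4 + w)/(6 + w)
T = 16 (T = (-4 + (4 + 0))/(6 + (4 + 0)) + 16 = (-4 + 4)/(6 + 4) + 16 = 0/10 + 16 = (⅒)*0 + 16 = 0 + 16 = 16)
S(W, R) = 24 + 4*R (S(W, R) = 4*(R + 6*1) = 4*(R + 6) = 4*(6 + R) = 24 + 4*R)
S(-21, -27)*T = (24 + 4*(-27))*16 = (24 - 108)*16 = -84*16 = -1344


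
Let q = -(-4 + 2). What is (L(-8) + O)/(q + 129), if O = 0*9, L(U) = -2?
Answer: -2/131 ≈ -0.015267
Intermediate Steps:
q = 2 (q = -1*(-2) = 2)
O = 0
(L(-8) + O)/(q + 129) = (-2 + 0)/(2 + 129) = -2/131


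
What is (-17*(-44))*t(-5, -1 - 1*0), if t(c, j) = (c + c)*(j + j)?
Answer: 14960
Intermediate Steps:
t(c, j) = 4*c*j (t(c, j) = (2*c)*(2*j) = 4*c*j)
(-17*(-44))*t(-5, -1 - 1*0) = (-17*(-44))*(4*(-5)*(-1 - 1*0)) = 748*(4*(-5)*(-1 + 0)) = 748*(4*(-5)*(-1)) = 748*20 = 14960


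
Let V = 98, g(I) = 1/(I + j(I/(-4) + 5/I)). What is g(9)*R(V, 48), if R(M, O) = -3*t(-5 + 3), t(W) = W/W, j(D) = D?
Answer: -108/263 ≈ -0.41065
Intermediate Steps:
g(I) = 1/(5/I + 3*I/4) (g(I) = 1/(I + (I/(-4) + 5/I)) = 1/(I + (I*(-¼) + 5/I)) = 1/(I + (-I/4 + 5/I)) = 1/(I + (5/I - I/4)) = 1/(5/I + 3*I/4))
t(W) = 1
R(M, O) = -3 (R(M, O) = -3*1 = -3)
g(9)*R(V, 48) = (4*9/(20 + 3*9²))*(-3) = (4*9/(20 + 3*81))*(-3) = (4*9/(20 + 243))*(-3) = (4*9/263)*(-3) = (4*9*(1/263))*(-3) = (36/263)*(-3) = -108/263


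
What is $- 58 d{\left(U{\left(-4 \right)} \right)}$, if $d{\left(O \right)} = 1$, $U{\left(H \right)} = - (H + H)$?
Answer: $-58$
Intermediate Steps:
$U{\left(H \right)} = - 2 H$
$- 58 d{\left(U{\left(-4 \right)} \right)} = \left(-58\right) 1 = -58$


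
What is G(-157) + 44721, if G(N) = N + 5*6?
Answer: 44594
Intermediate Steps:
G(N) = 30 + N (G(N) = N + 30 = 30 + N)
G(-157) + 44721 = (30 - 157) + 44721 = -127 + 44721 = 44594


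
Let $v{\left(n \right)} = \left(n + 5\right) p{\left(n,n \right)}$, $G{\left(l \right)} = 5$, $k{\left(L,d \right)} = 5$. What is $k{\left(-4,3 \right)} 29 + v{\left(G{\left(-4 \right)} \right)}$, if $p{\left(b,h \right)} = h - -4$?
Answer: $235$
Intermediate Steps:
$p{\left(b,h \right)} = 4 + h$ ($p{\left(b,h \right)} = h + 4 = 4 + h$)
$v{\left(n \right)} = \left(4 + n\right) \left(5 + n\right)$ ($v{\left(n \right)} = \left(n + 5\right) \left(4 + n\right) = \left(5 + n\right) \left(4 + n\right) = \left(4 + n\right) \left(5 + n\right)$)
$k{\left(-4,3 \right)} 29 + v{\left(G{\left(-4 \right)} \right)} = 5 \cdot 29 + \left(4 + 5\right) \left(5 + 5\right) = 145 + 9 \cdot 10 = 145 + 90 = 235$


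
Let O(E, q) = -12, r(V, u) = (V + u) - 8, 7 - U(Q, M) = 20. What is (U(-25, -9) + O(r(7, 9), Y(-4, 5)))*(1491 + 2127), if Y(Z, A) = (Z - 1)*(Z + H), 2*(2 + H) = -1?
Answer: -90450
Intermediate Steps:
H = -5/2 (H = -2 + (½)*(-1) = -2 - ½ = -5/2 ≈ -2.5000)
U(Q, M) = -13 (U(Q, M) = 7 - 1*20 = 7 - 20 = -13)
Y(Z, A) = (-1 + Z)*(-5/2 + Z) (Y(Z, A) = (Z - 1)*(Z - 5/2) = (-1 + Z)*(-5/2 + Z))
r(V, u) = -8 + V + u
(U(-25, -9) + O(r(7, 9), Y(-4, 5)))*(1491 + 2127) = (-13 - 12)*(1491 + 2127) = -25*3618 = -90450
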